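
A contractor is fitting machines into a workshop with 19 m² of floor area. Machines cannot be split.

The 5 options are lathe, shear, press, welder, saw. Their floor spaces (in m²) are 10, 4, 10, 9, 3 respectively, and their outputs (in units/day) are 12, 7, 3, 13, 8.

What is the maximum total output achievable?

Allowing fractional choices, the relaxed optimum would be about 31.6, but machines are indivisible.
shear + welder + saw: floor space 4 + 9 + 3 = 16 ≤ 19, output 7 + 13 + 8 = 28.
lathe + shear + saw: floor space 10 + 4 + 3 = 17 ≤ 19, output 12 + 7 + 8 = 27.
Best is shear, welder, and saw with total output 28.

28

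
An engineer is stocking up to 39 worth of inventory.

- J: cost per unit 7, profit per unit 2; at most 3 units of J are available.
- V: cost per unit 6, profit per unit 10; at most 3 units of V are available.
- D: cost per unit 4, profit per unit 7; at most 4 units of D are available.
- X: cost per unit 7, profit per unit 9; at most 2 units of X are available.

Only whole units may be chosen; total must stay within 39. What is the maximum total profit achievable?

60

3×V, 3×D, and 1×X: cost 37 ≤ 39, profit 3·10 + 3·7 + 1·9 = 60.
2×V, 3×D, and 2×X: cost 38 ≤ 39, profit 2·10 + 3·7 + 2·9 = 59.
Best is 60.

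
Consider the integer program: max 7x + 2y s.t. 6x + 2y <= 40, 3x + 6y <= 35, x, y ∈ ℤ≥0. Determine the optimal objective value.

(x,y)=(6,2) is feasible, giving 46.
(x,y)=(6,1) is feasible, giving 44.
(x,y)=(6,0) is feasible, giving 42.
(x,y)=(5,3) is feasible, giving 41.
Maximum is 46 at (x,y)=(6,2).

46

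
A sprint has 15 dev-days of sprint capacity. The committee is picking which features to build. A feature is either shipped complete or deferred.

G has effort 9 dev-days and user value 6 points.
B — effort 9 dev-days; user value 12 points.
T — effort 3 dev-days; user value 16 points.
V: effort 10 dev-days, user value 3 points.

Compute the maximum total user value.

This is an integer program with binary decision variables.
Allowing fractional choices, the relaxed optimum would be about 30.0, but features are indivisible.
B + T: effort 9 + 3 = 12 ≤ 15, user value 12 + 16 = 28.
T + V: effort 3 + 10 = 13 ≤ 15, user value 16 + 3 = 19.
G + T: effort 9 + 3 = 12 ≤ 15, user value 6 + 16 = 22.
Best is B and T with total user value 28.

28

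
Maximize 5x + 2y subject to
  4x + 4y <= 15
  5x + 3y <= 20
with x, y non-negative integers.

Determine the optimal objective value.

(x,y)=(3,0): 4·3+4·0=12≤15, 5·3+3·0=15≤20, objective 15.
(x,y)=(2,1): 4·2+4·1=12≤15, 5·2+3·1=13≤20, objective 12.
(x,y)=(2,0): 4·2+4·0=8≤15, 5·2+3·0=10≤20, objective 10.
Maximum is 15 at (x,y)=(3,0).

15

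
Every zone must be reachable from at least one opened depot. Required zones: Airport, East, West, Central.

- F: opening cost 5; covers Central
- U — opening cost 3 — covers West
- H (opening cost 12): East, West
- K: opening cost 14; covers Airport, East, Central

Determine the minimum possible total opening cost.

17

Choose U and K: together they cover Airport, East, West, Central — every zone.
Total opening cost: 3 + 14 = 17.
No cover costs less than 17.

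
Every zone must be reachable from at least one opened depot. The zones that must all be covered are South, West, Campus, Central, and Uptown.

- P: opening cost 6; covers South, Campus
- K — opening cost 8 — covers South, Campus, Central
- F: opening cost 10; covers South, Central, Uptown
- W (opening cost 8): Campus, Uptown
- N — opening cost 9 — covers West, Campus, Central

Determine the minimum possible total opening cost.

19

This is a weighted set-cover instance.
The greedy cost-per-new-zone heuristic would pick K, W, and N for 25, but a cheaper cover exists.
Choose F and N: together they cover South, West, Campus, Central, Uptown — every zone.
Total opening cost: 10 + 9 = 19.
No cover costs less than 19.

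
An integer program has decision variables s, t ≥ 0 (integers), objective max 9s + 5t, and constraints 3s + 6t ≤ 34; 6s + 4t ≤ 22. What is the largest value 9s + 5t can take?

32

(s,t)=(3,1): 3·3+6·1=15≤34, 6·3+4·1=22≤22, objective 32.
(s,t)=(2,2): 3·2+6·2=18≤34, 6·2+4·2=20≤22, objective 28.
(s,t)=(3,0): 3·3+6·0=9≤34, 6·3+4·0=18≤22, objective 27.
The best lattice point is (3,1), giving 32.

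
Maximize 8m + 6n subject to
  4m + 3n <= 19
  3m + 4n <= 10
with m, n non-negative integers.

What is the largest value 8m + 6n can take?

Relaxing integrality, the LP optimum is 26.67 at (m,n) = (3.33, 0), which is not an integer point.
(m,n)=(3,0): 4·3+3·0=12≤19, 3·3+4·0=9≤10, objective 24.
(m,n)=(2,1): 4·2+3·1=11≤19, 3·2+4·1=10≤10, objective 22.
(m,n)=(2,0): 4·2+3·0=8≤19, 3·2+4·0=6≤10, objective 16.
No feasible integer point exceeds 24.

24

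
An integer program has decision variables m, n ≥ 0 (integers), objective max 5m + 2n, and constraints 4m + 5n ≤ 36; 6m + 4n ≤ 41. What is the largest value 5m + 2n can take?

32

Relaxing integrality, the LP optimum is 34.17 at (m,n) = (6.83, 0), which is not an integer point.
(m,n)=(6,1): 4·6+5·1=29≤36, 6·6+4·1=40≤41, objective 32.
(m,n)=(6,0): 4·6+5·0=24≤36, 6·6+4·0=36≤41, objective 30.
(m,n)=(5,2): 4·5+5·2=30≤36, 6·5+4·2=38≤41, objective 29.
(m,n)=(5,1): 4·5+5·1=25≤36, 6·5+4·1=34≤41, objective 27.
The best lattice point is (6,1), giving 32.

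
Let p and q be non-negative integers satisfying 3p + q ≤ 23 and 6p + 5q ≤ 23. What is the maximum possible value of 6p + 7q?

28

(p,q)=(0,4): 3·0+1·4=4≤23, 6·0+5·4=20≤23, objective 28.
(p,q)=(1,3): 3·1+1·3=6≤23, 6·1+5·3=21≤23, objective 27.
The best lattice point is (0,4), giving 28.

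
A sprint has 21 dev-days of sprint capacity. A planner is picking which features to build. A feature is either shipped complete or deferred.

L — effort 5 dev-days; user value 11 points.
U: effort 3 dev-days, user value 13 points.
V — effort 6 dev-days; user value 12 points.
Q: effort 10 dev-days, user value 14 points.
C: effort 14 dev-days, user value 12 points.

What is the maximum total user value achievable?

39

This is a 0-1 knapsack instance.
L + V + Q: effort 5 + 6 + 10 = 21 ≤ 21, user value 11 + 12 + 14 = 37.
U + V + Q: effort 3 + 6 + 10 = 19 ≤ 21, user value 13 + 12 + 14 = 39.
L + U + Q: effort 5 + 3 + 10 = 18 ≤ 21, user value 11 + 13 + 14 = 38.
Best is U, V, and Q with total user value 39.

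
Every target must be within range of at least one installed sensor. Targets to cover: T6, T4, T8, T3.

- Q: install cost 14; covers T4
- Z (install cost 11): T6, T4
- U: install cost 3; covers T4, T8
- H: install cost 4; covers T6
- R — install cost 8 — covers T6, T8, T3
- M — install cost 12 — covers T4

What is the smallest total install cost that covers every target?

11

The greedy cost-per-new-target heuristic would pick U, H, and R for 15, but a cheaper cover exists.
Choose U and R: together they cover T6, T4, T8, T3 — every target.
Total install cost: 3 + 8 = 11.
No cover costs less than 11.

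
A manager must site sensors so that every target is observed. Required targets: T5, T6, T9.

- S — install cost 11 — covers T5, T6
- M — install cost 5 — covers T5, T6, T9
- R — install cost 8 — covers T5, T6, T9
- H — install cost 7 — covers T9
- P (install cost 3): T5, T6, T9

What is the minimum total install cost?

3

P alone covers T5, T6, T9 — every target.
Total install cost: 3.
No cover costs less than 3.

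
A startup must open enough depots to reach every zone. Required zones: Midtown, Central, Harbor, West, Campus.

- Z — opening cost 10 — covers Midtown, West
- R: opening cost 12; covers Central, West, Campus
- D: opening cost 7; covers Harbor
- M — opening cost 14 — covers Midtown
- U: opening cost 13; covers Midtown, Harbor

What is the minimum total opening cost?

25

Choose R and U: together they cover Midtown, Central, Harbor, West, Campus — every zone.
Total opening cost: 12 + 13 = 25.
No cover costs less than 25.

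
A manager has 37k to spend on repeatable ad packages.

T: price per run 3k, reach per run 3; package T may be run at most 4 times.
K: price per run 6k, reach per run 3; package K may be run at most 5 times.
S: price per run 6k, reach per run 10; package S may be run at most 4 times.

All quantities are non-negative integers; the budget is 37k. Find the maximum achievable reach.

S has the best ratio (10/6); taking only S gives at most 4×10 = 40 (stopped by the supply cap of 4).
Mixing does better — 4×T and 4×S: price 36 ≤ 37, reach 4·3 + 4·10 = 52.

52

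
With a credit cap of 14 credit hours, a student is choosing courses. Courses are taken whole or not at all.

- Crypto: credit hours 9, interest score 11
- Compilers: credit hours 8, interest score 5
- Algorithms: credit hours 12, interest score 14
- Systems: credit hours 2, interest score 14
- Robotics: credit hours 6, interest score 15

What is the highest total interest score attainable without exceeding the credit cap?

29

Allowing fractional choices, the relaxed optimum would be about 36.3, but courses are indivisible.
Algorithms + Systems: credit hours 12 + 2 = 14 ≤ 14, interest score 14 + 14 = 28.
Crypto + Systems: credit hours 9 + 2 = 11 ≤ 14, interest score 11 + 14 = 25.
Systems + Robotics: credit hours 2 + 6 = 8 ≤ 14, interest score 14 + 15 = 29.
Best is Systems and Robotics with total interest score 29.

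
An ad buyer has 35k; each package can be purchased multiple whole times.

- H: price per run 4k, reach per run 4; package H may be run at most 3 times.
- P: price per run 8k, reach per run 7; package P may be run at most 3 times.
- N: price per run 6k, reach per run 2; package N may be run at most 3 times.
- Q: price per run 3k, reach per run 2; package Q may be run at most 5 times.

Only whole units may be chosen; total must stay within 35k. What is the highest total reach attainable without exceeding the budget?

31

H has the best ratio (4/4); taking only H gives at most 3×4 = 12 (stopped by the supply cap of 3).
Mixing does better — 2×H, 3×P, and 1×Q: price 35 ≤ 35, reach 2·4 + 3·7 + 1·2 = 31.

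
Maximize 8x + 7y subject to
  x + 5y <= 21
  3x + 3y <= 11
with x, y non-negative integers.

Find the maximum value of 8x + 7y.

24

The continuous relaxation peaks at (3.67, 0) with value 29.33; rounding to a feasible lattice point costs some objective.
(x,y)=(3,0) is feasible, giving 24.
(x,y)=(2,1) is feasible, giving 23.
(x,y)=(2,0) is feasible, giving 16.
The best lattice point is (3,0), giving 24.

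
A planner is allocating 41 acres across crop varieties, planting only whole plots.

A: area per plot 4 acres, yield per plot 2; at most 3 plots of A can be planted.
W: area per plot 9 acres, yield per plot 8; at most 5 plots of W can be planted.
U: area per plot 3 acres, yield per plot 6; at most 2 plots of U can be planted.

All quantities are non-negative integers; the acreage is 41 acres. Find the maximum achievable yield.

This is a bounded integer knapsack.
U has the best ratio (6/3); taking only U gives at most 2×6 = 12 (stopped by the supply cap of 2).
Mixing does better — 2×A, 3×W, and 2×U: area 41 ≤ 41, yield 2·2 + 3·8 + 2·6 = 40.

40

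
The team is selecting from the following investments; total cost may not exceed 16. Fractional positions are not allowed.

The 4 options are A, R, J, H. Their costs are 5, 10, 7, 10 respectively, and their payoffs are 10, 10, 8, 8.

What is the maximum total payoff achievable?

20

Take A and R: cost 5 + 10 = 15 ≤ 16, payoff 10 + 10 = 20.
No other feasible combination does better.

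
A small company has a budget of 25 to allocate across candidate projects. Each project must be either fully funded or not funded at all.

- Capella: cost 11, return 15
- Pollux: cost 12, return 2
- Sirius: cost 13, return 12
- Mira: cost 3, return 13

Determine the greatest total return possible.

Capella + Sirius: cost 11 + 13 = 24 ≤ 25, return 15 + 12 = 27.
Sirius + Mira: cost 13 + 3 = 16 ≤ 25, return 12 + 13 = 25.
Capella + Mira: cost 11 + 3 = 14 ≤ 25, return 15 + 13 = 28.
Best is Capella and Mira with total return 28.

28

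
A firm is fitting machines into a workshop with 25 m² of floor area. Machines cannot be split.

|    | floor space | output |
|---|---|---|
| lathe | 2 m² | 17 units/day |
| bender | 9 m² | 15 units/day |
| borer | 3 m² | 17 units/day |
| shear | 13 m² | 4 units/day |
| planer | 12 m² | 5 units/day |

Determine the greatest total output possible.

This is an integer program with binary decision variables.
Allowing fractional choices, the relaxed optimum would be about 53.6, but machines are indivisible.
lathe + bender + borer: floor space 2 + 9 + 3 = 14 ≤ 25, output 17 + 15 + 17 = 49.
lathe + borer + planer: floor space 2 + 3 + 12 = 17 ≤ 25, output 17 + 17 + 5 = 39.
Best is lathe, bender, and borer with total output 49.

49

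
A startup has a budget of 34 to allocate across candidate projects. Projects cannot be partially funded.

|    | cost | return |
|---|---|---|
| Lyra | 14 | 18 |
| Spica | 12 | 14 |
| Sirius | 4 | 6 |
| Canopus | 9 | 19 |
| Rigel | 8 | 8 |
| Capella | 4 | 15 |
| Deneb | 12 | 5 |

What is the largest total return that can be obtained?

This is an integer program with binary decision variables.
Allowing fractional choices, the relaxed optimum would be about 61.5, but projects are indivisible.
Lyra + Sirius + Canopus + Capella: cost 14 + 4 + 9 + 4 = 31 ≤ 34, return 18 + 6 + 19 + 15 = 58.
Spica + Canopus + Rigel + Capella: cost 12 + 9 + 8 + 4 = 33 ≤ 34, return 14 + 19 + 8 + 15 = 56.
Best is Lyra, Sirius, Canopus, and Capella with total return 58.

58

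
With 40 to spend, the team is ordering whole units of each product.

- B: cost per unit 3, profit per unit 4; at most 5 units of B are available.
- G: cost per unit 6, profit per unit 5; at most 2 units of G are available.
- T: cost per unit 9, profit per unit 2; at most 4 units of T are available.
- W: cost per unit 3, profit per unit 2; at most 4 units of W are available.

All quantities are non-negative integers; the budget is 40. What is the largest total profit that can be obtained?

38

B has the best ratio (4/3); taking only B gives at most 5×4 = 20 (stopped by the supply cap of 5).
Mixing does better — 5×B, 2×G, and 4×W: cost 39 ≤ 40, profit 5·4 + 2·5 + 4·2 = 38.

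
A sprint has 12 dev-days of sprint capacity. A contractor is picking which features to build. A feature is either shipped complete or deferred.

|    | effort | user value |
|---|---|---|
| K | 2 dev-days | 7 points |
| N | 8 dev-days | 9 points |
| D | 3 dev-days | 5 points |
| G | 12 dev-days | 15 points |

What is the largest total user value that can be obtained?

16

This is a 0-1 knapsack instance.
Allowing fractional choices, the relaxed optimum would be about 20.8, but features are indivisible.
G: effort 12 ≤ 12, user value 15.
K + N: effort 2 + 8 = 10 ≤ 12, user value 7 + 9 = 16.
Best is K and N with total user value 16.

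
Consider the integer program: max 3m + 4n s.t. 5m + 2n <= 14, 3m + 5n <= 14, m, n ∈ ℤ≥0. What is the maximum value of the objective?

The continuous relaxation peaks at (2.21, 1.47) with value 12.53; rounding to a feasible lattice point costs some objective.
(m,n)=(1,2) is feasible, giving 11.
(m,n)=(2,1) is feasible, giving 10.
(m,n)=(0,2) is feasible, giving 8.
The best lattice point is (1,2), giving 11.

11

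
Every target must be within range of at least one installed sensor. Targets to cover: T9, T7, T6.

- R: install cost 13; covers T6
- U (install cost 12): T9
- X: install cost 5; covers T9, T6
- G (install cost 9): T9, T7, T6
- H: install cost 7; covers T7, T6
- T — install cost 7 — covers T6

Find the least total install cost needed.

9

This is an integer covering problem.
The greedy cost-per-new-target heuristic would pick X and H for 12, but a cheaper cover exists.
G alone covers T9, T7, T6 — every target.
Total install cost: 9.
No cover costs less than 9.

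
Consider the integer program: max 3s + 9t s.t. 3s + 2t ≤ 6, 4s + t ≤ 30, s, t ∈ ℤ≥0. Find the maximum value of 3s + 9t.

27

(s,t)=(0,3): 3·0+2·3=6≤6, 4·0+1·3=3≤30, objective 27.
(s,t)=(0,2): 3·0+2·2=4≤6, 4·0+1·2=2≤30, objective 18.
No feasible integer point exceeds 27.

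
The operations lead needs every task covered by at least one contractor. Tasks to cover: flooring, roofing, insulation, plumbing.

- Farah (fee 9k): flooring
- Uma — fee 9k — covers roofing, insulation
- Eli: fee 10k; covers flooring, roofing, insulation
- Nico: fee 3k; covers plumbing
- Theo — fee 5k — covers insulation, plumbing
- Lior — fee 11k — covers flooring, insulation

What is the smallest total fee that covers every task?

The greedy cost-per-new-task heuristic would pick Theo and Eli for 15, but a cheaper cover exists.
Choose Eli and Nico: together they cover flooring, roofing, insulation, plumbing — every task.
Total fee: 10 + 3 = 13.
No cover costs less than 13.

13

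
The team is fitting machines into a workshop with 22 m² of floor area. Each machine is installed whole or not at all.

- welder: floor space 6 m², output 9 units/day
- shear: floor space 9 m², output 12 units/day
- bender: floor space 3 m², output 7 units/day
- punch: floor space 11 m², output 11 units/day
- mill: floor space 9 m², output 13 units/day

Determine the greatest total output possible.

32

This is an integer program with binary decision variables.
Allowing fractional choices, the relaxed optimum would be about 34.3, but machines are indivisible.
shear + bender + mill: floor space 9 + 3 + 9 = 21 ≤ 22, output 12 + 7 + 13 = 32.
welder + bender + mill: floor space 6 + 3 + 9 = 18 ≤ 22, output 9 + 7 + 13 = 29.
Best is shear, bender, and mill with total output 32.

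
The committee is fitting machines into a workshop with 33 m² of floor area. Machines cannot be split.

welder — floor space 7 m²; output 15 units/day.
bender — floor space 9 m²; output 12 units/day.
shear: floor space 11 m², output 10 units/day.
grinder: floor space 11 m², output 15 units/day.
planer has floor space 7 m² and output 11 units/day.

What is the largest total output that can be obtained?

Allowing fractional choices, the relaxed optimum would be about 51.7, but machines are indivisible.
welder + shear + grinder: floor space 7 + 11 + 11 = 29 ≤ 33, output 15 + 10 + 15 = 40.
welder + bender + grinder: floor space 7 + 9 + 11 = 27 ≤ 33, output 15 + 12 + 15 = 42.
welder + grinder + planer: floor space 7 + 11 + 7 = 25 ≤ 33, output 15 + 15 + 11 = 41.
Best is welder, bender, and grinder with total output 42.

42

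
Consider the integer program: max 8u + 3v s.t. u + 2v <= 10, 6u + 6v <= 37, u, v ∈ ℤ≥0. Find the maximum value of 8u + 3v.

Relaxing integrality, the LP optimum is 49.33 at (u,v) = (6.17, 0), which is not an integer point.
(u,v)=(6,0): 1·6+2·0=6≤10, 6·6+6·0=36≤37, objective 48.
(u,v)=(5,1): 1·5+2·1=7≤10, 6·5+6·1=36≤37, objective 43.
(u,v)=(5,0): 1·5+2·0=5≤10, 6·5+6·0=30≤37, objective 40.
Maximum is 48 at (u,v)=(6,0).

48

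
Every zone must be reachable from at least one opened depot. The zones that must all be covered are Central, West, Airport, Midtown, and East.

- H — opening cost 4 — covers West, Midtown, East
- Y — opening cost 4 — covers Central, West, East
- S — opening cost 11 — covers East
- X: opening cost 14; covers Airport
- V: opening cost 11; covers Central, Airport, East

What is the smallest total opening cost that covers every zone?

15

The greedy cost-per-new-zone heuristic would pick H, Y, and V for 19, but a cheaper cover exists.
Choose H and V: together they cover Central, West, Airport, Midtown, East — every zone.
Total opening cost: 4 + 11 = 15.
No cover costs less than 15.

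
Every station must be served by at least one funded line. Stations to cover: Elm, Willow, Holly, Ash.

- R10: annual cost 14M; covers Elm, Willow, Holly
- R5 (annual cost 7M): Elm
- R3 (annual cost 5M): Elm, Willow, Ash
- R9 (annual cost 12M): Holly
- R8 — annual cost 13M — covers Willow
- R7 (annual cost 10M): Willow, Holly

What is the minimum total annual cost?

Choose R3 and R7: together they cover Elm, Willow, Holly, Ash — every station.
Total annual cost: 5 + 10 = 15.
No cover costs less than 15.

15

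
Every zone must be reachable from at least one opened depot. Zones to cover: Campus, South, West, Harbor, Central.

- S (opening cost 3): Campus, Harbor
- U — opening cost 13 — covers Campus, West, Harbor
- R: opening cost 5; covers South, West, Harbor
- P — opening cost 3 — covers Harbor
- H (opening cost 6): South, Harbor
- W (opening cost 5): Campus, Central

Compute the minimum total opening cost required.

10

This is an integer covering problem.
The greedy cost-per-new-zone heuristic would pick S, R, and W for 13, but a cheaper cover exists.
Choose R and W: together they cover Campus, South, West, Harbor, Central — every zone.
Total opening cost: 5 + 5 = 10.
No cover costs less than 10.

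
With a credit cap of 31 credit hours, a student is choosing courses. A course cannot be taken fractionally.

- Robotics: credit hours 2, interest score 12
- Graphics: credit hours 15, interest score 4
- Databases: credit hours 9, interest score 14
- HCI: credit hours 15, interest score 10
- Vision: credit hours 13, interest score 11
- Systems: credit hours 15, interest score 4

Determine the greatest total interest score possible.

This is an integer program with binary decision variables.
Allowing fractional choices, the relaxed optimum would be about 41.7, but courses are indivisible.
Robotics + Databases + Vision: credit hours 2 + 9 + 13 = 24 ≤ 31, interest score 12 + 14 + 11 = 37.
Robotics + Databases + HCI: credit hours 2 + 9 + 15 = 26 ≤ 31, interest score 12 + 14 + 10 = 36.
Robotics + HCI + Vision: credit hours 2 + 15 + 13 = 30 ≤ 31, interest score 12 + 10 + 11 = 33.
Best is Robotics, Databases, and Vision with total interest score 37.

37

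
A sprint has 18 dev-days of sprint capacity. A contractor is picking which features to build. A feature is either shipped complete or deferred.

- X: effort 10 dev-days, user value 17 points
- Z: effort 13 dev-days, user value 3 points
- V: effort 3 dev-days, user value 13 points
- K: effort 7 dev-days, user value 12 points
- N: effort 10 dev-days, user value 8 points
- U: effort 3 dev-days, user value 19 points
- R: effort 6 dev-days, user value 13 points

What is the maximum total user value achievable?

X + V + U: effort 10 + 3 + 3 = 16 ≤ 18, user value 17 + 13 + 19 = 49.
V + U + R: effort 3 + 3 + 6 = 12 ≤ 18, user value 13 + 19 + 13 = 45.
V + K + U: effort 3 + 7 + 3 = 13 ≤ 18, user value 13 + 12 + 19 = 44.
Best is X, V, and U with total user value 49.

49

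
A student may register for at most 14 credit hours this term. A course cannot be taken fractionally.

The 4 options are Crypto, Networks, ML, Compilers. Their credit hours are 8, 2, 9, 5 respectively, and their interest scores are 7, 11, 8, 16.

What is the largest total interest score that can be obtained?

ML + Compilers: credit hours 9 + 5 = 14 ≤ 14, interest score 8 + 16 = 24.
Crypto + Compilers: credit hours 8 + 5 = 13 ≤ 14, interest score 7 + 16 = 23.
Networks + Compilers: credit hours 2 + 5 = 7 ≤ 14, interest score 11 + 16 = 27.
Best is Networks and Compilers with total interest score 27.

27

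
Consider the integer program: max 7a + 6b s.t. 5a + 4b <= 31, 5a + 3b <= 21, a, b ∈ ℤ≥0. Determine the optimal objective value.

(a,b)=(0,7): 5·0+4·7=28≤31, 5·0+3·7=21≤21, objective 42.
(a,b)=(0,6): 5·0+4·6=24≤31, 5·0+3·6=18≤21, objective 36.
Maximum is 42 at (a,b)=(0,7).

42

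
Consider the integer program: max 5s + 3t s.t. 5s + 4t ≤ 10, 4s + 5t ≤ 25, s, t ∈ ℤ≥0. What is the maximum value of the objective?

10

(s,t)=(2,0): 5·2+4·0=10≤10, 4·2+5·0=8≤25, objective 10.
(s,t)=(1,1): 5·1+4·1=9≤10, 4·1+5·1=9≤25, objective 8.
(s,t)=(1,0): 5·1+4·0=5≤10, 4·1+5·0=4≤25, objective 5.
No feasible integer point exceeds 10.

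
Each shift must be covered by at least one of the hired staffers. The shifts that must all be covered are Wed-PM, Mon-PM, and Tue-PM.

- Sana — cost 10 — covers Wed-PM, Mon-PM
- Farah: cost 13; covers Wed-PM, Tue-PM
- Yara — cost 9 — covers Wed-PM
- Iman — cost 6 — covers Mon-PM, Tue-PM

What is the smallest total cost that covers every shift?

Choose Yara and Iman: together they cover Wed-PM, Mon-PM, Tue-PM — every shift.
Total cost: 9 + 6 = 15.
No cover costs less than 15.

15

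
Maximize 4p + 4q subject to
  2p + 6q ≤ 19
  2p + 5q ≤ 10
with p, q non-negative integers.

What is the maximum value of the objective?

(p,q)=(5,0): 2·5+6·0=10≤19, 2·5+5·0=10≤10, objective 20.
(p,q)=(4,0): 2·4+6·0=8≤19, 2·4+5·0=8≤10, objective 16.
Maximum is 20 at (p,q)=(5,0).

20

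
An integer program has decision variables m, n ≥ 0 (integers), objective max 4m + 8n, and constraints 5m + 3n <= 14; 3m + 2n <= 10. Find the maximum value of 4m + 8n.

32

Relaxing integrality, the LP optimum is 37.33 at (m,n) = (0, 4.67), which is not an integer point.
(m,n)=(0,4): 5·0+3·4=12≤14, 3·0+2·4=8≤10, objective 32.
(m,n)=(1,3): 5·1+3·3=14≤14, 3·1+2·3=9≤10, objective 28.
(m,n)=(0,3): 5·0+3·3=9≤14, 3·0+2·3=6≤10, objective 24.
No feasible integer point exceeds 32.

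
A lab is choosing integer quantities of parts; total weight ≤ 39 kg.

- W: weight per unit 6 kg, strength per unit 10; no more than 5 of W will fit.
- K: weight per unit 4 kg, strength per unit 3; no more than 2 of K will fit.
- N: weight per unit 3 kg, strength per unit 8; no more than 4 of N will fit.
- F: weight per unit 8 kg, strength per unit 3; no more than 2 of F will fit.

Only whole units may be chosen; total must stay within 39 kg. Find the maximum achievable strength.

74

This is a bounded integer knapsack.
4×W and 4×N: weight 36 ≤ 39, strength 4·10 + 4·8 = 72.
5×W and 3×N: weight 39 ≤ 39, strength 5·10 + 3·8 = 74.
Best is 74.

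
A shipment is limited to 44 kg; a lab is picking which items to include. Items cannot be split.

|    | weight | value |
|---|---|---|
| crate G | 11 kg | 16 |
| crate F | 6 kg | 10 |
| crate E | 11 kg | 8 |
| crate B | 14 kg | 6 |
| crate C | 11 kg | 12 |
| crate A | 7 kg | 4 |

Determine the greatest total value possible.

Allowing fractional choices, the relaxed optimum would be about 48.9, but items are indivisible.
crate G + crate F + crate E + crate C: weight 11 + 6 + 11 + 11 = 39 ≤ 44, value 16 + 10 + 8 + 12 = 46.
crate G + crate F + crate B + crate C: weight 11 + 6 + 14 + 11 = 42 ≤ 44, value 16 + 10 + 6 + 12 = 44.
Best is crate G, crate F, crate E, and crate C with total value 46.

46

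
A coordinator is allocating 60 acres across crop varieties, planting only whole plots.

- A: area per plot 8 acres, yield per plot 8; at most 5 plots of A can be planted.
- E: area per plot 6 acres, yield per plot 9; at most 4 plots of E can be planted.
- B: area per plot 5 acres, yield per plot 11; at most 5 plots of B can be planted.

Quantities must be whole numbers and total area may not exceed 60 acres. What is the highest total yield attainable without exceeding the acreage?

99

This is a bounded integer knapsack.
Take 1×A, 4×E, and 5×B: area 57 ≤ 60, yield 1·8 + 4·9 + 5·11 = 99.
B has the best ratio (11/5) and is taken to its limit of 5; remaining capacity is filled optimally with the others.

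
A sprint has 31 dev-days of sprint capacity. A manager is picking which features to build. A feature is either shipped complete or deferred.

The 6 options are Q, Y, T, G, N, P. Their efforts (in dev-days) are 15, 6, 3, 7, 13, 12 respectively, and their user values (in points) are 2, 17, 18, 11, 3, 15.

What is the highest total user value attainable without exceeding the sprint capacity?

61

Allowing fractional choices, the relaxed optimum would be about 61.7, but features are indivisible.
Y + T + G + P: effort 6 + 3 + 7 + 12 = 28 ≤ 31, user value 17 + 18 + 11 + 15 = 61.
Y + T + P: effort 6 + 3 + 12 = 21 ≤ 31, user value 17 + 18 + 15 = 50.
Y + T + G + N: effort 6 + 3 + 7 + 13 = 29 ≤ 31, user value 17 + 18 + 11 + 3 = 49.
Best is Y, T, G, and P with total user value 61.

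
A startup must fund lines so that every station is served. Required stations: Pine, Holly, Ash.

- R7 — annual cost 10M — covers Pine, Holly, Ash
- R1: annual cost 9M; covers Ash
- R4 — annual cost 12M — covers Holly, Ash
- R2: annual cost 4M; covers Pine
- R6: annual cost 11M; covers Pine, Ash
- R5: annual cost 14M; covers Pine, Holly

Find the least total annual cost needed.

R7 alone covers Pine, Holly, Ash — every station.
Total annual cost: 10.
No cover costs less than 10.

10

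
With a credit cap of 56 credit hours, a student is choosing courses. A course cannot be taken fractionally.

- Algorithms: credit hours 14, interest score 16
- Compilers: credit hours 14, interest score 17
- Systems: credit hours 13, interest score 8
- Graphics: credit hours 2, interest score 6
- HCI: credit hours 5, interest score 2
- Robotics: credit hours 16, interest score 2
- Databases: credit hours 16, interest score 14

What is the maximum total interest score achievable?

55

Algorithms + Compilers + Graphics + Databases: credit hours 14 + 14 + 2 + 16 = 46 ≤ 56, interest score 16 + 17 + 6 + 14 = 53.
Algorithms + Compilers + Systems + Graphics + HCI: credit hours 14 + 14 + 13 + 2 + 5 = 48 ≤ 56, interest score 16 + 17 + 8 + 6 + 2 = 49.
Algorithms + Compilers + Graphics + HCI + Databases: credit hours 14 + 14 + 2 + 5 + 16 = 51 ≤ 56, interest score 16 + 17 + 6 + 2 + 14 = 55.
Best is Algorithms, Compilers, Graphics, HCI, and Databases with total interest score 55.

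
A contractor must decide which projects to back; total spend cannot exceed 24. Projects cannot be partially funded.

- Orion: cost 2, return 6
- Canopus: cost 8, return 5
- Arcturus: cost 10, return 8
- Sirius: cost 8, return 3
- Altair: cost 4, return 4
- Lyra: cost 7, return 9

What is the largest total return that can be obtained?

27

This is an integer program with binary decision variables.
Take Orion, Arcturus, Altair, and Lyra: cost 2 + 10 + 4 + 7 = 23 ≤ 24, return 6 + 8 + 4 + 9 = 27.
No other feasible combination does better.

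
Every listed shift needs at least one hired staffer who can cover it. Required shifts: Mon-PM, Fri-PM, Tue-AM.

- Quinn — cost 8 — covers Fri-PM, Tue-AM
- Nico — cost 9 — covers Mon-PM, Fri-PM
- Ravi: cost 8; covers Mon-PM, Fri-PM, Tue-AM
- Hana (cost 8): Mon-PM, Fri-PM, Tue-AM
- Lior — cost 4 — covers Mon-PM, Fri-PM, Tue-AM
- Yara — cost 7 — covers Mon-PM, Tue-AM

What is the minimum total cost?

4

Lior alone covers Mon-PM, Fri-PM, Tue-AM — every shift.
Total cost: 4.
No cover costs less than 4.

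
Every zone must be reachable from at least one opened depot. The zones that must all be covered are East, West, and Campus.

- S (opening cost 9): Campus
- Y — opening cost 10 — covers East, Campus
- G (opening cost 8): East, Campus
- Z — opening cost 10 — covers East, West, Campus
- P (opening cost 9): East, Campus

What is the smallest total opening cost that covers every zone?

10

Z alone covers East, West, Campus — every zone.
Total opening cost: 10.
No cover costs less than 10.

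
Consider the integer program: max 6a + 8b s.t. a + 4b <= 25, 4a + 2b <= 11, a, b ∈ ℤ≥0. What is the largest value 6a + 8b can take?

(a,b)=(0,5): 1·0+4·5=20≤25, 4·0+2·5=10≤11, objective 40.
(a,b)=(0,4): 1·0+4·4=16≤25, 4·0+2·4=8≤11, objective 32.
No feasible integer point exceeds 40.

40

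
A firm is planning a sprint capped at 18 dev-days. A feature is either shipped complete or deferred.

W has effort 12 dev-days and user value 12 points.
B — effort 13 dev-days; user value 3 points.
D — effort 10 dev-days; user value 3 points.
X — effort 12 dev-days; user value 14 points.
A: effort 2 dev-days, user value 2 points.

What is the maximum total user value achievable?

16

This is an integer program with binary decision variables.
Allowing fractional choices, the relaxed optimum would be about 20.0, but features are indivisible.
W + A: effort 12 + 2 = 14 ≤ 18, user value 12 + 2 = 14.
X: effort 12 ≤ 18, user value 14.
X + A: effort 12 + 2 = 14 ≤ 18, user value 14 + 2 = 16.
Best is X and A with total user value 16.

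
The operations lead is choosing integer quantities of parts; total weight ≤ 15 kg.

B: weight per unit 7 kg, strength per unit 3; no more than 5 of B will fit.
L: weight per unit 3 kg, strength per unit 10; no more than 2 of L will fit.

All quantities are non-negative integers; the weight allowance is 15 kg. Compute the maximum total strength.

23

L has the best ratio (10/3); taking only L gives at most 2×10 = 20 (stopped by the supply cap of 2).
Mixing does better — 1×B and 2×L: weight 13 ≤ 15, strength 1·3 + 2·10 = 23.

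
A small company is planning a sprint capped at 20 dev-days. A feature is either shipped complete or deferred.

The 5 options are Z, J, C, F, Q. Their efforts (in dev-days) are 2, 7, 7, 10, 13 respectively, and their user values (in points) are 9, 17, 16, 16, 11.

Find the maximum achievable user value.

Allowing fractional choices, the relaxed optimum would be about 48.4, but features are indivisible.
Z + C + F: effort 2 + 7 + 10 = 19 ≤ 20, user value 9 + 16 + 16 = 41.
Z + J + C: effort 2 + 7 + 7 = 16 ≤ 20, user value 9 + 17 + 16 = 42.
Z + J + F: effort 2 + 7 + 10 = 19 ≤ 20, user value 9 + 17 + 16 = 42.
The maximum user value is 42; one optimal choice is Z, J, and C.

42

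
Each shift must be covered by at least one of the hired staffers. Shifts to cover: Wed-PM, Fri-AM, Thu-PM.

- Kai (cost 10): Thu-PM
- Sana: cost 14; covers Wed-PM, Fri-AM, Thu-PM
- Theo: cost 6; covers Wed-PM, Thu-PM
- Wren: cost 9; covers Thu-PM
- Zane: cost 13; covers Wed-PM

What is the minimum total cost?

The greedy cost-per-new-shift heuristic would pick Theo and Sana for 20, but a cheaper cover exists.
Sana alone covers Wed-PM, Fri-AM, Thu-PM — every shift.
Total cost: 14.
No cover costs less than 14.

14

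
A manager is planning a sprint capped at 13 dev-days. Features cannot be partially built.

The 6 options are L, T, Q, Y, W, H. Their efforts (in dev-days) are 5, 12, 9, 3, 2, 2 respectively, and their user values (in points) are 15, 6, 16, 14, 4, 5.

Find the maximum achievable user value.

38

Allowing fractional choices, the relaxed optimum would be about 39.8, but features are indivisible.
L + Y + W: effort 5 + 3 + 2 = 10 ≤ 13, user value 15 + 14 + 4 = 33.
L + Y + H: effort 5 + 3 + 2 = 10 ≤ 13, user value 15 + 14 + 5 = 34.
L + Y + W + H: effort 5 + 3 + 2 + 2 = 12 ≤ 13, user value 15 + 14 + 4 + 5 = 38.
Best is L, Y, W, and H with total user value 38.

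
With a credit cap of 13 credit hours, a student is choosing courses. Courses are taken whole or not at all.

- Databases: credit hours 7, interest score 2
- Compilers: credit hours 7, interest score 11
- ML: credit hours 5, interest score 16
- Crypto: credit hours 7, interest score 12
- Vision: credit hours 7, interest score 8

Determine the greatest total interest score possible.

This is a 0-1 knapsack instance.
Take ML and Crypto: credit hours 5 + 7 = 12 ≤ 13, interest score 16 + 12 = 28.
No other feasible combination does better.

28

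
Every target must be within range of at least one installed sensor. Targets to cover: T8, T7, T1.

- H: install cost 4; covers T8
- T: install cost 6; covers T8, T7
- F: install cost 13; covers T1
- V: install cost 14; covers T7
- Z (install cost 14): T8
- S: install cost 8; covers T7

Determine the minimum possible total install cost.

Choose T and F: together they cover T8, T7, T1 — every target.
Total install cost: 6 + 13 = 19.

19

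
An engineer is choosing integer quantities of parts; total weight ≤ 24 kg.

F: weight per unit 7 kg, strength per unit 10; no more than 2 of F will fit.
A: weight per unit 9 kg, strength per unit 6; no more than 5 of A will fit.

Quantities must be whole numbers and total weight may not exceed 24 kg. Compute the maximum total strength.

Take 2×F and 1×A: weight 23 ≤ 24, strength 2·10 + 1·6 = 26.
F has the best ratio (10/7) and is taken to its limit of 2; remaining capacity is filled optimally with the others.

26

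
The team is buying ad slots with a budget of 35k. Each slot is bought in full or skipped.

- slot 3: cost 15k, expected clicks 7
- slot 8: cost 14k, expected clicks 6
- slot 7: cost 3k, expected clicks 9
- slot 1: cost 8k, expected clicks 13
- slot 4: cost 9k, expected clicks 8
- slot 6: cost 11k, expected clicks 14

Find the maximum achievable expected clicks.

slot 7 + slot 1 + slot 6: cost 3 + 8 + 11 = 22 ≤ 35, expected clicks 9 + 13 + 14 = 36.
slot 3 + slot 7 + slot 1 + slot 4: cost 15 + 3 + 8 + 9 = 35 ≤ 35, expected clicks 7 + 9 + 13 + 8 = 37.
slot 7 + slot 1 + slot 4 + slot 6: cost 3 + 8 + 9 + 11 = 31 ≤ 35, expected clicks 9 + 13 + 8 + 14 = 44.
Best is slot 7, slot 1, slot 4, and slot 6 with total expected clicks 44.

44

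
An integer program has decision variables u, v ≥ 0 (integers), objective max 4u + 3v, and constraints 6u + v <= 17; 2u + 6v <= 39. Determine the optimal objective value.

23

Relaxing integrality, the LP optimum is 25.06 at (u,v) = (1.85, 5.88), which is not an integer point.
(u,v)=(2,5): 6·2+1·5=17≤17, 2·2+6·5=34≤39, objective 23.
(u,v)=(1,6): 6·1+1·6=12≤17, 2·1+6·6=38≤39, objective 22.
(u,v)=(2,4): 6·2+1·4=16≤17, 2·2+6·4=28≤39, objective 20.
Maximum is 23 at (u,v)=(2,5).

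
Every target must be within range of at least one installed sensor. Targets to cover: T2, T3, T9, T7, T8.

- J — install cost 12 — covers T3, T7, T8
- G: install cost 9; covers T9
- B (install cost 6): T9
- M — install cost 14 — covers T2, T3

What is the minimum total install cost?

This is a weighted set-cover instance.
Choose J, B, and M: together they cover T2, T3, T9, T7, T8 — every target.
Total install cost: 12 + 6 + 14 = 32.

32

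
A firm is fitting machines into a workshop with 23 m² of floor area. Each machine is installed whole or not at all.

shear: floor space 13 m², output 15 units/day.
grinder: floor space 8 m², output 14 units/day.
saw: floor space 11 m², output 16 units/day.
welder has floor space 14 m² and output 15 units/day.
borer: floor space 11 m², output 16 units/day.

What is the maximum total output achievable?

32

This is an integer program with binary decision variables.
Allowing fractional choices, the relaxed optimum would be about 35.8, but machines are indivisible.
grinder + saw: floor space 8 + 11 = 19 ≤ 23, output 14 + 16 = 30.
grinder + borer: floor space 8 + 11 = 19 ≤ 23, output 14 + 16 = 30.
saw + borer: floor space 11 + 11 = 22 ≤ 23, output 16 + 16 = 32.
Best is saw and borer with total output 32.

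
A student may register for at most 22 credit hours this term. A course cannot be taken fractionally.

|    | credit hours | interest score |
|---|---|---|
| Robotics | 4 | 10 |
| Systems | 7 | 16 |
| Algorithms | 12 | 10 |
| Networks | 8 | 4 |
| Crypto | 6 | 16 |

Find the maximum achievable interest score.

42

Allowing fractional choices, the relaxed optimum would be about 46.2, but courses are indivisible.
Robotics + Systems + Crypto: credit hours 4 + 7 + 6 = 17 ≤ 22, interest score 10 + 16 + 16 = 42.
Systems + Networks + Crypto: credit hours 7 + 8 + 6 = 21 ≤ 22, interest score 16 + 4 + 16 = 36.
Best is Robotics, Systems, and Crypto with total interest score 42.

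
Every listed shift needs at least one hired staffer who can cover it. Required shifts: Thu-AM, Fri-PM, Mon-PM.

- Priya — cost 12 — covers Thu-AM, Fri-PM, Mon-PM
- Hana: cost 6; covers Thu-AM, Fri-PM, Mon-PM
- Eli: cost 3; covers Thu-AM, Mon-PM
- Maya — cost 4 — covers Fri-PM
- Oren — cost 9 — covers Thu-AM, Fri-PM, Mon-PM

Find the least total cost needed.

6

The greedy cost-per-new-shift heuristic would pick Eli and Maya for 7, but a cheaper cover exists.
Hana alone covers Thu-AM, Fri-PM, Mon-PM — every shift.
Total cost: 6.
No cover costs less than 6.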